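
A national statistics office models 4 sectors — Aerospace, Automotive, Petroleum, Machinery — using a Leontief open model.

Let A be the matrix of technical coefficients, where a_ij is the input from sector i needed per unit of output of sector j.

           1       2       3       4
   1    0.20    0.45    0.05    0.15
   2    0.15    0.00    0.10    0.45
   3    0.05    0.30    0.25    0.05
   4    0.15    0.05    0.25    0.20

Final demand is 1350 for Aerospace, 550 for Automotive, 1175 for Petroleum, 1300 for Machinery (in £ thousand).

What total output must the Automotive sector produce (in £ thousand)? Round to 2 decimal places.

x_2 = 3222.79

I − A =
  [   0.80    -0.45    -0.05    -0.15]
  [  -0.15     1.00    -0.10    -0.45]
  [  -0.05    -0.30     0.75    -0.05]
  [  -0.15    -0.05    -0.25     0.80]
Compute the cofactors C_ij = (−1)^(i+j)·(3×3 minor ij) of I−A; the adjugate is their transpose:
adj(I−A) = Cᵀ =
  [ 0.512625   0.293375   0.163750   0.271375]
  [ 0.149125   0.448875   0.166750   0.290875]
  [ 0.103000   0.209000   0.514000   0.169000]
  [ 0.137625   0.148375   0.201750   0.518375]
det(I−A) = Σ_j (I−A)_1j·C_1j = (0.80)(0.512625) + (-0.45)(0.149125) + (-0.05)(0.103000) + (-0.15)(0.137625) = 0.3172
(I − A)⁻¹ = adj(I−A) / det(I−A) ≈
  [   1.6161     0.9249     0.5162     0.8555]
  [   0.4701     1.4151     0.5257     0.9170]
  [   0.3247     0.6589     1.6204     0.5328]
  [   0.4339     0.4678     0.6360     1.6342]
x = (I − A)⁻¹ d = adj(I−A)·d / det(I−A), with det(I−A) = 0.3172:
  x_1 = (0.512625·1350 + 0.293375·550 + 0.163750·1175 + 0.271375·1300) / 0.3172 = 1398.59375 / 0.3172 ≈ 4409.19
  x_2 = (0.149125·1350 + 0.448875·550 + 0.166750·1175 + 0.290875·1300) / 0.3172 = 1022.26875 / 0.3172 ≈ 3222.79
  x_3 = (0.103000·1350 + 0.209000·550 + 0.514000·1175 + 0.169000·1300) / 0.3172 = 1077.65 / 0.3172 ≈ 3397.38
  x_4 = (0.137625·1350 + 0.148375·550 + 0.201750·1175 + 0.518375·1300) / 0.3172 = 1178.34375 / 0.3172 ≈ 3714.83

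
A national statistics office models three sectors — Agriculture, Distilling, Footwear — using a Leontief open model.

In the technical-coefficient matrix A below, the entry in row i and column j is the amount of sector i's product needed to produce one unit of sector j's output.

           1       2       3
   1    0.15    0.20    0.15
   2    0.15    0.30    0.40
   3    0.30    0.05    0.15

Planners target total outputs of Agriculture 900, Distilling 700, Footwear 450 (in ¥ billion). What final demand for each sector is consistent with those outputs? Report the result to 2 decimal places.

I − A =
  [   0.85    -0.20    -0.15]
  [  -0.15     0.70    -0.40]
  [  -0.30    -0.05     0.85]
d = (I − A) x:
  d_1 = (+0.85)·900 + (-0.20)·700 + (-0.15)·450 = 557.50
  d_2 = (-0.15)·900 + (+0.70)·700 + (-0.40)·450 = 175.00
  d_3 = (-0.30)·900 + (-0.05)·700 + (+0.85)·450 = 77.50

d_1 = 557.50, d_2 = 175.00, d_3 = 77.50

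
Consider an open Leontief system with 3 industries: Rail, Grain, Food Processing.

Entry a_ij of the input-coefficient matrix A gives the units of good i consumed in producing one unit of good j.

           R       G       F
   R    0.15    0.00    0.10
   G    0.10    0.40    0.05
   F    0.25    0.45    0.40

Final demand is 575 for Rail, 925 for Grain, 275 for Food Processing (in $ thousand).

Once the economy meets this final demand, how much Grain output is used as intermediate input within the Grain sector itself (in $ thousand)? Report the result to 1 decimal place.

z_GG = 755.1

I − A =
  [   0.85     0.00    -0.10]
  [  -0.10     0.60    -0.05]
  [  -0.25    -0.45     0.60]
Cofactors of I−A, C_ij = (−1)^(i+j)·(minor ij) (rows/columns in the sector order above):
  C_11 = (0.60)(0.60) − (-0.05)(-0.45) = 0.3375
  C_12 = −[(-0.10)(0.60) − (-0.05)(-0.25)] = 0.0725
  C_13 = (-0.10)(-0.45) − (0.60)(-0.25) = 0.1950
  C_21 = −[(0.00)(0.60) − (-0.10)(-0.45)] = 0.0450
  C_22 = (0.85)(0.60) − (-0.10)(-0.25) = 0.4850
  C_23 = −[(0.85)(-0.45) − (0.00)(-0.25)] = 0.3825
  C_31 = (0.00)(-0.05) − (-0.10)(0.60) = 0.0600
  C_32 = −[(0.85)(-0.05) − (-0.10)(-0.10)] = 0.0525
  C_33 = (0.85)(0.60) − (0.00)(-0.10) = 0.5100
det(I−A) = Σ_j (I−A)_1j·C_1j = (0.85)(0.3375) + (0.00)(0.0725) + (-0.10)(0.1950) = 0.267375
adj(I−A) = Cᵀ =
  [ 0.3375   0.0450   0.0600]
  [ 0.0725   0.4850   0.0525]
  [ 0.1950   0.3825   0.5100]
(I − A)⁻¹ = adj(I−A) / det(I−A) ≈
  [   1.2623     0.1683     0.2244]
  [   0.2712     1.8139     0.1964]
  [   0.7293     1.4306     1.9074]
First solve x = (I − A)⁻¹ d = adj(I−A)·d / det(I−A); in particular x_G = (0.0725·575 + 0.4850·925 + 0.0525·275) / 0.267375 = 504.75 / 0.267375 ≈ 1887.798.
Intermediate flow from G to G: z_GG = a_GG · x_G = 0.40 × 504.75 / 0.267375 = 201.90 / 0.267375 ≈ 755.1.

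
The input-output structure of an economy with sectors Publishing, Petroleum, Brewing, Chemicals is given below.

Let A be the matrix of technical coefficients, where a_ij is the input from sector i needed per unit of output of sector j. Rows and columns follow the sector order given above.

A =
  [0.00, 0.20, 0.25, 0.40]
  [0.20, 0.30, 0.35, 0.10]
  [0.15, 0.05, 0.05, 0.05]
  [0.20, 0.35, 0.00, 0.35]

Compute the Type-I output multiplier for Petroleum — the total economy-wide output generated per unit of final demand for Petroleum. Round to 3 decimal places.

I − A =
  [   1.00    -0.20    -0.25    -0.40]
  [  -0.20     0.70    -0.35    -0.10]
  [  -0.15    -0.05     0.95    -0.05]
  [  -0.20    -0.35     0.00     0.65]
Compute the cofactors C_ij = (−1)^(i+j)·(3×3 minor ij) of I−A; the adjugate is their transpose:
adj(I−A) = Cᵀ =
  [ 0.381500   0.269000   0.199500   0.291500]
  [ 0.180125   0.514625   0.237000   0.208250]
  [ 0.081000   0.088500   0.306000   0.087000]
  [ 0.214375   0.359875   0.189000   0.570250]
det(I−A) = Σ_j (I−A)_1j·C_1j = (1.00)(0.381500) + (-0.20)(0.180125) + (-0.25)(0.081000) + (-0.40)(0.214375) = 0.239475
(I − A)⁻¹ = adj(I−A) / det(I−A) ≈
  [   1.5931     1.1233     0.8331     1.2172]
  [   0.7522     2.1490     0.9897     0.8696]
  [   0.3382     0.3696     1.2778     0.3633]
  [   0.8952     1.5028     0.7892     2.3813]
The output multiplier for sector j is the column-j sum of the Leontief inverse (I − A)⁻¹ = adj(I−A) / det(I−A).
Column 2 of adj(I−A): (0.269000, 0.514625, 0.088500, 0.359875); det(I−A) = 0.239475.
m_2 = (0.269000 + 0.514625 + 0.088500 + 0.359875) / 0.239475 = 1.232 / 0.239475 ≈ 5.145.

m_2 = 5.145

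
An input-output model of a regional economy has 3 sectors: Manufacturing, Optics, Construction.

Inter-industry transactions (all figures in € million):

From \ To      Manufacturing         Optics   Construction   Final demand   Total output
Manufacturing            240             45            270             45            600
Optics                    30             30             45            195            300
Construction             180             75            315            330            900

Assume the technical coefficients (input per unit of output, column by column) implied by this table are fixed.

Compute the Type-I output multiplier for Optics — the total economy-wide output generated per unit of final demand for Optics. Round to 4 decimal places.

m_O = 2.6528

Technical coefficients a_ij = z_ij / X_j:
  a_MM = 240/600 = 0.40, a_OM = 30/600 = 0.05, a_CM = 180/600 = 0.30
  a_MO = 45/300 = 0.15, a_OO = 30/300 = 0.10, a_CO = 75/300 = 0.25
  a_MC = 270/900 = 0.30, a_OC = 45/900 = 0.05, a_CC = 315/900 = 0.35
I − A =
  [   0.60    -0.15    -0.30]
  [  -0.05     0.90    -0.05]
  [  -0.30    -0.25     0.65]
Cofactors of I−A, C_ij = (−1)^(i+j)·(minor ij) (rows/columns in the sector order above):
  C_11 = (0.90)(0.65) − (-0.05)(-0.25) = 0.5725
  C_12 = −[(-0.05)(0.65) − (-0.05)(-0.30)] = 0.0475
  C_13 = (-0.05)(-0.25) − (0.90)(-0.30) = 0.2825
  C_21 = −[(-0.15)(0.65) − (-0.30)(-0.25)] = 0.1725
  C_22 = (0.60)(0.65) − (-0.30)(-0.30) = 0.3000
  C_23 = −[(0.60)(-0.25) − (-0.15)(-0.30)] = 0.1950
  C_31 = (-0.15)(-0.05) − (-0.30)(0.90) = 0.2775
  C_32 = −[(0.60)(-0.05) − (-0.30)(-0.05)] = 0.0450
  C_33 = (0.60)(0.90) − (-0.15)(-0.05) = 0.5325
det(I−A) = Σ_j (I−A)_1j·C_1j = (0.60)(0.5725) + (-0.15)(0.0475) + (-0.30)(0.2825) = 0.251625
adj(I−A) = Cᵀ =
  [ 0.5725   0.1725   0.2775]
  [ 0.0475   0.3000   0.0450]
  [ 0.2825   0.1950   0.5325]
(I − A)⁻¹ = adj(I−A) / det(I−A) ≈
  [   2.27521     0.68554     1.10283]
  [   0.18877     1.19225     0.17884]
  [   1.12270     0.77496     2.11624]
The output multiplier for sector j is the column-j sum of the Leontief inverse (I − A)⁻¹ = adj(I−A) / det(I−A).
Column O of adj(I−A): (0.1725, 0.3000, 0.1950); det(I−A) = 0.251625.
m_O = (0.1725 + 0.3000 + 0.1950) / 0.251625 = 0.6675 / 0.251625 ≈ 2.6528.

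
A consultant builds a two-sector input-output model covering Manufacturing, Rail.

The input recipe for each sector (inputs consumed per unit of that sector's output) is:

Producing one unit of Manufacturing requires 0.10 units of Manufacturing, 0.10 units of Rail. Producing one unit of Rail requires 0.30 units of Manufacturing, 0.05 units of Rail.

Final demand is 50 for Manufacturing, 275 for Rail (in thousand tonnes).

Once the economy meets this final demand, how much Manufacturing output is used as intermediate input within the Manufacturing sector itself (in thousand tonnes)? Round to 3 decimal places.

z_MM = 15.758

I − A =
  [   0.90    -0.30]
  [  -0.10     0.95]
det(I−A) = (0.90)(0.95) − (-0.30)(-0.10) = 0.8250
adj(I−A) = [[0.95, 0.30], [0.10, 0.90]]
(I − A)⁻¹ = adj(I−A) / det(I−A) ≈
  [   1.1515     0.3636]
  [   0.1212     1.0909]
First solve x = (I − A)⁻¹ d = adj(I−A)·d / det(I−A); in particular x_M = (0.95·50 + 0.30·275) / 0.8250 = 130.00 / 0.8250 ≈ 157.57576.
Intermediate flow from M to M: z_MM = a_MM · x_M = 0.10 × 130.00 / 0.8250 = 13.00 / 0.8250 ≈ 15.758.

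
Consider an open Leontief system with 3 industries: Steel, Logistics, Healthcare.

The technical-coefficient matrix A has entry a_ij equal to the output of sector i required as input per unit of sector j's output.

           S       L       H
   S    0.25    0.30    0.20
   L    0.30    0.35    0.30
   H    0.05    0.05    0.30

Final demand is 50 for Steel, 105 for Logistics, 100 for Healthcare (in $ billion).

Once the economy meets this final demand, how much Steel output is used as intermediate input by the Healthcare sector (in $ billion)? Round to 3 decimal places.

I − A =
  [   0.75    -0.30    -0.20]
  [  -0.30     0.65    -0.30]
  [  -0.05    -0.05     0.70]
Cofactors of I−A, C_ij = (−1)^(i+j)·(minor ij) (rows/columns in the sector order above):
  C_11 = (0.65)(0.70) − (-0.30)(-0.05) = 0.4400
  C_12 = −[(-0.30)(0.70) − (-0.30)(-0.05)] = 0.2250
  C_13 = (-0.30)(-0.05) − (0.65)(-0.05) = 0.0475
  C_21 = −[(-0.30)(0.70) − (-0.20)(-0.05)] = 0.2200
  C_22 = (0.75)(0.70) − (-0.20)(-0.05) = 0.5150
  C_23 = −[(0.75)(-0.05) − (-0.30)(-0.05)] = 0.0525
  C_31 = (-0.30)(-0.30) − (-0.20)(0.65) = 0.2200
  C_32 = −[(0.75)(-0.30) − (-0.20)(-0.30)] = 0.2850
  C_33 = (0.75)(0.65) − (-0.30)(-0.30) = 0.3975
det(I−A) = Σ_j (I−A)_1j·C_1j = (0.75)(0.4400) + (-0.30)(0.2250) + (-0.20)(0.0475) = 0.2530
adj(I−A) = Cᵀ =
  [ 0.4400   0.2200   0.2200]
  [ 0.2250   0.5150   0.2850]
  [ 0.0475   0.0525   0.3975]
(I − A)⁻¹ = adj(I−A) / det(I−A) ≈
  [   1.7391     0.8696     0.8696]
  [   0.8893     2.0356     1.1265]
  [   0.1877     0.2075     1.5711]
First solve x = (I − A)⁻¹ d = adj(I−A)·d / det(I−A); in particular x_H = (0.0475·50 + 0.0525·105 + 0.3975·100) / 0.2530 = 47.6375 / 0.2530 ≈ 188.29051.
Intermediate flow from S to H: z_SH = a_SH · x_H = 0.20 × 47.6375 / 0.2530 = 9.5275 / 0.2530 ≈ 37.658.

z_SH = 37.658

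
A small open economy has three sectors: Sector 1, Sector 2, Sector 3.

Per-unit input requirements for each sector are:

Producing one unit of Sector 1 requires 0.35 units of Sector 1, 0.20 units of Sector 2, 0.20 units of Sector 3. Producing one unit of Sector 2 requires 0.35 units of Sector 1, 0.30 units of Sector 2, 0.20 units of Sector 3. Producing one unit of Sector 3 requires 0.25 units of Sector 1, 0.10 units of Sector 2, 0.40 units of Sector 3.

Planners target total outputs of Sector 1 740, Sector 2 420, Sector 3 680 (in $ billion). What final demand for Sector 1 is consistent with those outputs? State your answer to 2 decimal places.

d_1 = 164.00

I − A =
  [   0.65    -0.35    -0.25]
  [  -0.20     0.70    -0.10]
  [  -0.20    -0.20     0.60]
d = (I − A) x:
  d_1 = (+0.65)·740 + (-0.35)·420 + (-0.25)·680 = 164.00
  d_2 = (-0.20)·740 + (+0.70)·420 + (-0.10)·680 = 78.00
  d_3 = (-0.20)·740 + (-0.20)·420 + (+0.60)·680 = 176.00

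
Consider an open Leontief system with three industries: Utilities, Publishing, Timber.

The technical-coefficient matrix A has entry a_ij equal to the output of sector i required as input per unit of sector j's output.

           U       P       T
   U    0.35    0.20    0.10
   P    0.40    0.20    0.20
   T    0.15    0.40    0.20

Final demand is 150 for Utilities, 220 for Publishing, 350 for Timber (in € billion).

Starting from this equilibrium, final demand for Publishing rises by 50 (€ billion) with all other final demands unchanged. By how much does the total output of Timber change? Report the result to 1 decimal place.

Δx_T = 54.5

I − A =
  [   0.65    -0.20    -0.10]
  [  -0.40     0.80    -0.20]
  [  -0.15    -0.40     0.80]
Cofactors of I−A, C_ij = (−1)^(i+j)·(minor ij) (rows/columns in the sector order above):
  C_11 = (0.80)(0.80) − (-0.20)(-0.40) = 0.5600
  C_12 = −[(-0.40)(0.80) − (-0.20)(-0.15)] = 0.3500
  C_13 = (-0.40)(-0.40) − (0.80)(-0.15) = 0.2800
  C_21 = −[(-0.20)(0.80) − (-0.10)(-0.40)] = 0.2000
  C_22 = (0.65)(0.80) − (-0.10)(-0.15) = 0.5050
  C_23 = −[(0.65)(-0.40) − (-0.20)(-0.15)] = 0.2900
  C_31 = (-0.20)(-0.20) − (-0.10)(0.80) = 0.1200
  C_32 = −[(0.65)(-0.20) − (-0.10)(-0.40)] = 0.1700
  C_33 = (0.65)(0.80) − (-0.20)(-0.40) = 0.4400
det(I−A) = Σ_j (I−A)_1j·C_1j = (0.65)(0.5600) + (-0.20)(0.3500) + (-0.10)(0.2800) = 0.2660
adj(I−A) = Cᵀ =
  [ 0.5600   0.2000   0.1200]
  [ 0.3500   0.5050   0.1700]
  [ 0.2800   0.2900   0.4400]
(I − A)⁻¹ = adj(I−A) / det(I−A) ≈
  [   2.1053     0.7519     0.4511]
  [   1.3158     1.8985     0.6391]
  [   1.0526     1.0902     1.6541]
Δx = (I − A)⁻¹ Δd with Δd having +50 in the Publishing component and 0 elsewhere.
So Δx_T = L_TP · (+50), where L_TP = adj(I−A)_TP / det(I−A) = 0.2900 / 0.2660.
Δx_T = 0.2900 × (+50) / 0.2660 = 14.50 / 0.2660 ≈ 54.5.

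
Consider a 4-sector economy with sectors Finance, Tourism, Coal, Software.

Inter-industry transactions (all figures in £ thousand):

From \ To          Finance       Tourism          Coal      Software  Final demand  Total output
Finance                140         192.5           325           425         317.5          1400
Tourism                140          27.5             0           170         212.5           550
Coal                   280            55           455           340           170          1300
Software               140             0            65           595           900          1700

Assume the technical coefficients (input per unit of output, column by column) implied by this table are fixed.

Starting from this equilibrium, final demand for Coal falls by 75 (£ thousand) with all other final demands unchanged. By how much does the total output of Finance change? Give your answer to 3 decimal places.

Δx_F = -45.042

Technical coefficients a_ij = z_ij / X_j:
  a_FF = 140/1400 = 0.10, a_TF = 140/1400 = 0.10, a_CF = 280/1400 = 0.20, a_SF = 140/1400 = 0.10
  a_FT = 192.5/550 = 0.35, a_TT = 27.5/550 = 0.05, a_CT = 55/550 = 0.10, a_ST = 0/550 = 0.00
  a_FC = 325/1300 = 0.25, a_TC = 0/1300 = 0.00, a_CC = 455/1300 = 0.35, a_SC = 65/1300 = 0.05
  a_FS = 425/1700 = 0.25, a_TS = 170/1700 = 0.10, a_CS = 340/1700 = 0.20, a_SS = 595/1700 = 0.35
I − A =
  [   0.90    -0.35    -0.25    -0.25]
  [  -0.10     0.95     0.00    -0.10]
  [  -0.20    -0.10     0.65    -0.20]
  [  -0.10     0.00    -0.05     0.65]
Compute the cofactors C_ij = (−1)^(i+j)·(3×3 minor ij) of I−A; the adjugate is their transpose:
adj(I−A) = Cᵀ =
  [ 0.391375   0.161875   0.168000   0.227125]
  [ 0.048750   0.315000   0.024500   0.074750]
  [ 0.150000   0.108500   0.505750   0.230000]
  [ 0.071750   0.033250   0.064750   0.483000]
det(I−A) = Σ_j (I−A)_1j·C_1j = (0.90)(0.391375) + (-0.35)(0.048750) + (-0.25)(0.150000) + (-0.25)(0.071750) = 0.2797375
(I − A)⁻¹ = adj(I−A) / det(I−A) ≈
  [   1.3991     0.5787     0.6006     0.8119]
  [   0.1743     1.1261     0.0876     0.2672]
  [   0.5362     0.3879     1.8079     0.8222]
  [   0.2565     0.1189     0.2315     1.7266]
Δx = (I − A)⁻¹ Δd with Δd having -75 in the Coal component and 0 elsewhere.
So Δx_F = L_FC · (-75), where L_FC = adj(I−A)_FC / det(I−A) = 0.168000 / 0.2797375.
Δx_F = 0.168000 × (-75) / 0.2797375 = -12.60 / 0.2797375 ≈ -45.042.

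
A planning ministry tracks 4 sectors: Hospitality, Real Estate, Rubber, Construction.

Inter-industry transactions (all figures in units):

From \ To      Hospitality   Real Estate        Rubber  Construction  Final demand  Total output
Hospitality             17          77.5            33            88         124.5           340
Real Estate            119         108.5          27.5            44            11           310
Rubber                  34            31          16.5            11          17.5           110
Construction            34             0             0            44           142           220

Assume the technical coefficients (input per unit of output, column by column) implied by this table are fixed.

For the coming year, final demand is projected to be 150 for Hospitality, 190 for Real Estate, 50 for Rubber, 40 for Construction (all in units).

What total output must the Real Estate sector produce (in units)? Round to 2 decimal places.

Technical coefficients a_ij = z_ij / X_j:
  a_11 = 17/340 = 0.05, a_21 = 119/340 = 0.35, a_31 = 34/340 = 0.10, a_41 = 34/340 = 0.10
  a_12 = 77.5/310 = 0.25, a_22 = 108.5/310 = 0.35, a_32 = 31/310 = 0.10, a_42 = 0/310 = 0.00
  a_13 = 33/110 = 0.30, a_23 = 27.5/110 = 0.25, a_33 = 16.5/110 = 0.15, a_43 = 0/110 = 0.00
  a_14 = 88/220 = 0.40, a_24 = 44/220 = 0.20, a_34 = 11/220 = 0.05, a_44 = 44/220 = 0.20
I − A =
  [   0.95    -0.25    -0.30    -0.40]
  [  -0.35     0.65    -0.25    -0.20]
  [  -0.10    -0.10     0.85    -0.05]
  [  -0.10     0.00     0.00     0.80]
Compute the cofactors C_ij = (−1)^(i+j)·(3×3 minor ij) of I−A; the adjugate is their transpose:
adj(I−A) = Cᵀ =
  [ 0.422000   0.194000   0.206000   0.272375]
  [ 0.276250   0.586500   0.270000   0.301625]
  [ 0.085250   0.093250   0.393000   0.090500]
  [ 0.052750   0.024250   0.025750   0.390500]
det(I−A) = Σ_j (I−A)_1j·C_1j = (0.95)(0.422000) + (-0.25)(0.276250) + (-0.30)(0.085250) + (-0.40)(0.052750) = 0.2851625
(I − A)⁻¹ = adj(I−A) / det(I−A) ≈
  [   1.4799     0.6803     0.7224     0.9552]
  [   0.9687     2.0567     0.9468     1.0577]
  [   0.2990     0.3270     1.3782     0.3174]
  [   0.1850     0.0850     0.0903     1.3694]
x = (I − A)⁻¹ d = adj(I−A)·d / det(I−A), with det(I−A) = 0.2851625:
  x_1 = (0.422000·150 + 0.194000·190 + 0.206000·50 + 0.272375·40) / 0.2851625 = 121.355 / 0.2851625 ≈ 425.56
  x_2 = (0.276250·150 + 0.586500·190 + 0.270000·50 + 0.301625·40) / 0.2851625 = 178.4375 / 0.2851625 ≈ 625.74
  x_3 = (0.085250·150 + 0.093250·190 + 0.393000·50 + 0.090500·40) / 0.2851625 = 53.775 / 0.2851625 ≈ 188.58
  x_4 = (0.052750·150 + 0.024250·190 + 0.025750·50 + 0.390500·40) / 0.2851625 = 29.4275 / 0.2851625 ≈ 103.20

x_2 = 625.74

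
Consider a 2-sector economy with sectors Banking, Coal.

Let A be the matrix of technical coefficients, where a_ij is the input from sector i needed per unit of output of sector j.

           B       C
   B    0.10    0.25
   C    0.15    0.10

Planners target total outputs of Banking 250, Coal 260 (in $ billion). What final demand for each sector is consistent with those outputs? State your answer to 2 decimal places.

d_B = 160.00, d_C = 196.50

I − A =
  [   0.90    -0.25]
  [  -0.15     0.90]
d = (I − A) x:
  d_B = (+0.90)·250 + (-0.25)·260 = 160.00
  d_C = (-0.15)·250 + (+0.90)·260 = 196.50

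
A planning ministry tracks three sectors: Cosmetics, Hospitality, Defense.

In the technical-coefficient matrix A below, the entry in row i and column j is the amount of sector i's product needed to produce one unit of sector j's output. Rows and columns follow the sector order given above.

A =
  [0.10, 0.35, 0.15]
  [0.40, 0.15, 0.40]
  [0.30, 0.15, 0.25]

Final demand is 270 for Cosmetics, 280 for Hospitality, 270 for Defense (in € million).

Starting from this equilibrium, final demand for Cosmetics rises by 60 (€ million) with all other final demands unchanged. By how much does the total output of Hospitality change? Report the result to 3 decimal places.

I − A =
  [   0.90    -0.35    -0.15]
  [  -0.40     0.85    -0.40]
  [  -0.30    -0.15     0.75]
Cofactors of I−A, C_ij = (−1)^(i+j)·(minor ij) (rows/columns in the sector order above):
  C_11 = (0.85)(0.75) − (-0.40)(-0.15) = 0.5775
  C_12 = −[(-0.40)(0.75) − (-0.40)(-0.30)] = 0.4200
  C_13 = (-0.40)(-0.15) − (0.85)(-0.30) = 0.3150
  C_21 = −[(-0.35)(0.75) − (-0.15)(-0.15)] = 0.2850
  C_22 = (0.90)(0.75) − (-0.15)(-0.30) = 0.6300
  C_23 = −[(0.90)(-0.15) − (-0.35)(-0.30)] = 0.2400
  C_31 = (-0.35)(-0.40) − (-0.15)(0.85) = 0.2675
  C_32 = −[(0.90)(-0.40) − (-0.15)(-0.40)] = 0.4200
  C_33 = (0.90)(0.85) − (-0.35)(-0.40) = 0.6250
det(I−A) = Σ_j (I−A)_1j·C_1j = (0.90)(0.5775) + (-0.35)(0.4200) + (-0.15)(0.3150) = 0.3255
adj(I−A) = Cᵀ =
  [ 0.5775   0.2850   0.2675]
  [ 0.4200   0.6300   0.4200]
  [ 0.3150   0.2400   0.6250]
(I − A)⁻¹ = adj(I−A) / det(I−A) ≈
  [   1.7742     0.8756     0.8218]
  [   1.2903     1.9355     1.2903]
  [   0.9677     0.7373     1.9201]
Δx = (I − A)⁻¹ Δd with Δd having +60 in the Cosmetics component and 0 elsewhere.
So Δx_H = L_HC · (+60), where L_HC = adj(I−A)_HC / det(I−A) = 0.4200 / 0.3255.
Δx_H = 0.4200 × (+60) / 0.3255 = 25.20 / 0.3255 ≈ 77.419.

Δx_H = 77.419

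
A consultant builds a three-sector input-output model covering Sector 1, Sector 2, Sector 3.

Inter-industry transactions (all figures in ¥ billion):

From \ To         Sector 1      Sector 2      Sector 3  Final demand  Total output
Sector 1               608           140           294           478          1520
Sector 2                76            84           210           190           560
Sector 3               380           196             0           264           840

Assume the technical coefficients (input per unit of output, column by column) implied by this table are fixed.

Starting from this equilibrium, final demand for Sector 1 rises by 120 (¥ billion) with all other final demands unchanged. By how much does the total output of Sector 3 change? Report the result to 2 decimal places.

Δx_3 = 79.11

Technical coefficients a_ij = z_ij / X_j:
  a_11 = 608/1520 = 0.40, a_21 = 76/1520 = 0.05, a_31 = 380/1520 = 0.25
  a_12 = 140/560 = 0.25, a_22 = 84/560 = 0.15, a_32 = 196/560 = 0.35
  a_13 = 294/840 = 0.35, a_23 = 210/840 = 0.25, a_33 = 0/840 = 0.00
I − A =
  [   0.60    -0.25    -0.35]
  [  -0.05     0.85    -0.25]
  [  -0.25    -0.35     1.00]
Cofactors of I−A, C_ij = (−1)^(i+j)·(minor ij) (rows/columns in the sector order above):
  C_11 = (0.85)(1.00) − (-0.25)(-0.35) = 0.7625
  C_12 = −[(-0.05)(1.00) − (-0.25)(-0.25)] = 0.1125
  C_13 = (-0.05)(-0.35) − (0.85)(-0.25) = 0.2300
  C_21 = −[(-0.25)(1.00) − (-0.35)(-0.35)] = 0.3725
  C_22 = (0.60)(1.00) − (-0.35)(-0.25) = 0.5125
  C_23 = −[(0.60)(-0.35) − (-0.25)(-0.25)] = 0.2725
  C_31 = (-0.25)(-0.25) − (-0.35)(0.85) = 0.3600
  C_32 = −[(0.60)(-0.25) − (-0.35)(-0.05)] = 0.1675
  C_33 = (0.60)(0.85) − (-0.25)(-0.05) = 0.4975
det(I−A) = Σ_j (I−A)_1j·C_1j = (0.60)(0.7625) + (-0.25)(0.1125) + (-0.35)(0.2300) = 0.348875
adj(I−A) = Cᵀ =
  [ 0.7625   0.3725   0.3600]
  [ 0.1125   0.5125   0.1675]
  [ 0.2300   0.2725   0.4975]
(I − A)⁻¹ = adj(I−A) / det(I−A) ≈
  [   2.1856     1.0677     1.0319]
  [   0.3225     1.4690     0.4801]
  [   0.6593     0.7811     1.4260]
Δx = (I − A)⁻¹ Δd with Δd having +120 in the Sector 1 component and 0 elsewhere.
So Δx_3 = L_31 · (+120), where L_31 = adj(I−A)_31 / det(I−A) = 0.2300 / 0.348875.
Δx_3 = 0.2300 × (+120) / 0.348875 = 27.60 / 0.348875 ≈ 79.11.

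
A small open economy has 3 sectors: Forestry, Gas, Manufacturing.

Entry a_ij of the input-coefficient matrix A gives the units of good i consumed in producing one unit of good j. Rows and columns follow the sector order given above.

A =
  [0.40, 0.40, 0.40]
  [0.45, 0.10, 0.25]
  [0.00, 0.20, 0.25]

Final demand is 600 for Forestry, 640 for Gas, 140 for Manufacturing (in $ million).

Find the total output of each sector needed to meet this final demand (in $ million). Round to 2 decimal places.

x_1 = 3346.08, x_2 = 2630.88, x_3 = 888.24

I − A =
  [   0.60    -0.40    -0.40]
  [  -0.45     0.90    -0.25]
  [   0.00    -0.20     0.75]
Cofactors of I−A, C_ij = (−1)^(i+j)·(minor ij) (rows/columns in the sector order above):
  C_11 = (0.90)(0.75) − (-0.25)(-0.20) = 0.6250
  C_12 = −[(-0.45)(0.75) − (-0.25)(0.00)] = 0.3375
  C_13 = (-0.45)(-0.20) − (0.90)(0.00) = 0.0900
  C_21 = −[(-0.40)(0.75) − (-0.40)(-0.20)] = 0.3800
  C_22 = (0.60)(0.75) − (-0.40)(0.00) = 0.4500
  C_23 = −[(0.60)(-0.20) − (-0.40)(0.00)] = 0.1200
  C_31 = (-0.40)(-0.25) − (-0.40)(0.90) = 0.4600
  C_32 = −[(0.60)(-0.25) − (-0.40)(-0.45)] = 0.3300
  C_33 = (0.60)(0.90) − (-0.40)(-0.45) = 0.3600
det(I−A) = Σ_j (I−A)_1j·C_1j = (0.60)(0.6250) + (-0.40)(0.3375) + (-0.40)(0.0900) = 0.2040
adj(I−A) = Cᵀ =
  [ 0.6250   0.3800   0.4600]
  [ 0.3375   0.4500   0.3300]
  [ 0.0900   0.1200   0.3600]
(I − A)⁻¹ = adj(I−A) / det(I−A) ≈
  [   3.0637     1.8627     2.2549]
  [   1.6544     2.2059     1.6176]
  [   0.4412     0.5882     1.7647]
x = (I − A)⁻¹ d = adj(I−A)·d / det(I−A), with det(I−A) = 0.2040:
  x_1 = (0.6250·600 + 0.3800·640 + 0.4600·140) / 0.2040 = 682.60 / 0.2040 ≈ 3346.08
  x_2 = (0.3375·600 + 0.4500·640 + 0.3300·140) / 0.2040 = 536.70 / 0.2040 ≈ 2630.88
  x_3 = (0.0900·600 + 0.1200·640 + 0.3600·140) / 0.2040 = 181.20 / 0.2040 ≈ 888.24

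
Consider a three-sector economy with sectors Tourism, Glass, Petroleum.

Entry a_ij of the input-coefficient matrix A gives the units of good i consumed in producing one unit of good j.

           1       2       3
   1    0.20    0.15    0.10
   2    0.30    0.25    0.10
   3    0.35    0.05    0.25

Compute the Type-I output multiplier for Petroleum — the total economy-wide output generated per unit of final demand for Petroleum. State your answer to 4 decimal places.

I − A =
  [   0.80    -0.15    -0.10]
  [  -0.30     0.75    -0.10]
  [  -0.35    -0.05     0.75]
Cofactors of I−A, C_ij = (−1)^(i+j)·(minor ij) (rows/columns in the sector order above):
  C_11 = (0.75)(0.75) − (-0.10)(-0.05) = 0.5575
  C_12 = −[(-0.30)(0.75) − (-0.10)(-0.35)] = 0.2600
  C_13 = (-0.30)(-0.05) − (0.75)(-0.35) = 0.2775
  C_21 = −[(-0.15)(0.75) − (-0.10)(-0.05)] = 0.1175
  C_22 = (0.80)(0.75) − (-0.10)(-0.35) = 0.5650
  C_23 = −[(0.80)(-0.05) − (-0.15)(-0.35)] = 0.0925
  C_31 = (-0.15)(-0.10) − (-0.10)(0.75) = 0.0900
  C_32 = −[(0.80)(-0.10) − (-0.10)(-0.30)] = 0.1100
  C_33 = (0.80)(0.75) − (-0.15)(-0.30) = 0.5550
det(I−A) = Σ_j (I−A)_1j·C_1j = (0.80)(0.5575) + (-0.15)(0.2600) + (-0.10)(0.2775) = 0.37925
adj(I−A) = Cᵀ =
  [ 0.5575   0.1175   0.0900]
  [ 0.2600   0.5650   0.1100]
  [ 0.2775   0.0925   0.5550]
(I − A)⁻¹ = adj(I−A) / det(I−A) ≈
  [   1.47001     0.30982     0.23731]
  [   0.68556     1.48978     0.29005]
  [   0.73171     0.24390     1.46341]
The output multiplier for sector j is the column-j sum of the Leontief inverse (I − A)⁻¹ = adj(I−A) / det(I−A).
Column 3 of adj(I−A): (0.0900, 0.1100, 0.5550); det(I−A) = 0.37925.
m_3 = (0.0900 + 0.1100 + 0.5550) / 0.37925 = 0.755 / 0.37925 ≈ 1.9908.

m_3 = 1.9908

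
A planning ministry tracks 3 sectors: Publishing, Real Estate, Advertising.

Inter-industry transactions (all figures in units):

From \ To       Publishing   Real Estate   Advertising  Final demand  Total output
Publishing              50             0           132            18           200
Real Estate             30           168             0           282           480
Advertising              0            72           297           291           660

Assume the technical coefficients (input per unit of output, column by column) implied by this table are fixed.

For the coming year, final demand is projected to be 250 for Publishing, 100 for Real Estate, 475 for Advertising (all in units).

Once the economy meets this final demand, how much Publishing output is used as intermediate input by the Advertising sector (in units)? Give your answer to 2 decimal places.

z_PA = 188.48

Technical coefficients a_ij = z_ij / X_j:
  a_PP = 50/200 = 0.25, a_RP = 30/200 = 0.15, a_AP = 0/200 = 0.00
  a_PR = 0/480 = 0.00, a_RR = 168/480 = 0.35, a_AR = 72/480 = 0.15
  a_PA = 132/660 = 0.20, a_RA = 0/660 = 0.00, a_AA = 297/660 = 0.45
I − A =
  [   0.75     0.00    -0.20]
  [  -0.15     0.65     0.00]
  [   0.00    -0.15     0.55]
Cofactors of I−A, C_ij = (−1)^(i+j)·(minor ij) (rows/columns in the sector order above):
  C_11 = (0.65)(0.55) − (0.00)(-0.15) = 0.3575
  C_12 = −[(-0.15)(0.55) − (0.00)(0.00)] = 0.0825
  C_13 = (-0.15)(-0.15) − (0.65)(0.00) = 0.0225
  C_21 = −[(0.00)(0.55) − (-0.20)(-0.15)] = 0.0300
  C_22 = (0.75)(0.55) − (-0.20)(0.00) = 0.4125
  C_23 = −[(0.75)(-0.15) − (0.00)(0.00)] = 0.1125
  C_31 = (0.00)(0.00) − (-0.20)(0.65) = 0.1300
  C_32 = −[(0.75)(0.00) − (-0.20)(-0.15)] = 0.0300
  C_33 = (0.75)(0.65) − (0.00)(-0.15) = 0.4875
det(I−A) = Σ_j (I−A)_1j·C_1j = (0.75)(0.3575) + (0.00)(0.0825) + (-0.20)(0.0225) = 0.263625
adj(I−A) = Cᵀ =
  [ 0.3575   0.0300   0.1300]
  [ 0.0825   0.4125   0.0300]
  [ 0.0225   0.1125   0.4875]
(I − A)⁻¹ = adj(I−A) / det(I−A) ≈
  [   1.3561     0.1138     0.4931]
  [   0.3129     1.5647     0.1138]
  [   0.0853     0.4267     1.8492]
First solve x = (I − A)⁻¹ d = adj(I−A)·d / det(I−A); in particular x_A = (0.0225·250 + 0.1125·100 + 0.4875·475) / 0.263625 = 248.4375 / 0.263625 ≈ 942.3898.
Intermediate flow from P to A: z_PA = a_PA · x_A = 0.20 × 248.4375 / 0.263625 = 49.6875 / 0.263625 ≈ 188.48.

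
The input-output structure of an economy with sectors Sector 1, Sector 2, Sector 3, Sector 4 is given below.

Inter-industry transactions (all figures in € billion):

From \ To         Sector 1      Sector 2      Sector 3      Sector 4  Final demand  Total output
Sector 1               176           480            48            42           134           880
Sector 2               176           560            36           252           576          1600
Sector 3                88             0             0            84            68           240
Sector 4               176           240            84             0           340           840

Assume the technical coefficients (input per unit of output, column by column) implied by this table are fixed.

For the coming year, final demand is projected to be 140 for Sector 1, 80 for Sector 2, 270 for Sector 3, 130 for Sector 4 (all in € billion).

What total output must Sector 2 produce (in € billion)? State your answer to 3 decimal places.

Technical coefficients a_ij = z_ij / X_j:
  a_11 = 176/880 = 0.20, a_21 = 176/880 = 0.20, a_31 = 88/880 = 0.10, a_41 = 176/880 = 0.20
  a_12 = 480/1600 = 0.30, a_22 = 560/1600 = 0.35, a_32 = 0/1600 = 0.00, a_42 = 240/1600 = 0.15
  a_13 = 48/240 = 0.20, a_23 = 36/240 = 0.15, a_33 = 0/240 = 0.00, a_43 = 84/240 = 0.35
  a_14 = 42/840 = 0.05, a_24 = 252/840 = 0.30, a_34 = 84/840 = 0.10, a_44 = 0/840 = 0.00
I − A =
  [   0.80    -0.30    -0.20    -0.05]
  [  -0.20     0.65    -0.15    -0.30]
  [  -0.10     0.00     1.00    -0.10]
  [  -0.20    -0.15    -0.35     1.00]
Compute the cofactors C_ij = (−1)^(i+j)·(3×3 minor ij) of I−A; the adjugate is their transpose:
adj(I−A) = Cᵀ =
  [ 0.58000   0.30000   0.21000   0.14000]
  [ 0.28150   0.73625   0.25800   0.26075]
  [ 0.07650   0.04875   0.39800   0.05825]
  [ 0.18500   0.18750   0.22000   0.44250]
det(I−A) = Σ_j (I−A)_1j·C_1j = (0.80)(0.58000) + (-0.30)(0.28150) + (-0.20)(0.07650) + (-0.05)(0.18500) = 0.3550
(I − A)⁻¹ = adj(I−A) / det(I−A) ≈
  [   1.6338     0.8451     0.5915     0.3944]
  [   0.7930     2.0739     0.7268     0.7345]
  [   0.2155     0.1373     1.1211     0.1641]
  [   0.5211     0.5282     0.6197     1.2465]
x = (I − A)⁻¹ d = adj(I−A)·d / det(I−A), with det(I−A) = 0.3550:
  x_1 = (0.58000·140 + 0.30000·80 + 0.21000·270 + 0.14000·130) / 0.3550 = 180.10 / 0.3550 ≈ 507.324
  x_2 = (0.28150·140 + 0.73625·80 + 0.25800·270 + 0.26075·130) / 0.3550 = 201.8675 / 0.3550 ≈ 568.641
  x_3 = (0.07650·140 + 0.04875·80 + 0.39800·270 + 0.05825·130) / 0.3550 = 129.6425 / 0.3550 ≈ 365.190
  x_4 = (0.18500·140 + 0.18750·80 + 0.22000·270 + 0.44250·130) / 0.3550 = 157.825 / 0.3550 ≈ 444.577

x_2 = 568.641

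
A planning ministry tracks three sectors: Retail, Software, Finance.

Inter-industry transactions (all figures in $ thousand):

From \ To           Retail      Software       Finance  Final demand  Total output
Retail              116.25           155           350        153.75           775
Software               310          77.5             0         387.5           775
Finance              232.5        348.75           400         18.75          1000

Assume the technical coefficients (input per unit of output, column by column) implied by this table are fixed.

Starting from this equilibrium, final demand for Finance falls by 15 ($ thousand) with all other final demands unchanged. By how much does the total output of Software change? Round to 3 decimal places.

Technical coefficients a_ij = z_ij / X_j:
  a_RR = 116.25/775 = 0.15, a_SR = 310/775 = 0.40, a_FR = 232.5/775 = 0.30
  a_RS = 155/775 = 0.20, a_SS = 77.5/775 = 0.10, a_FS = 348.75/775 = 0.45
  a_RF = 350/1000 = 0.35, a_SF = 0/1000 = 0.00, a_FF = 400/1000 = 0.40
I − A =
  [   0.85    -0.20    -0.35]
  [  -0.40     0.90     0.00]
  [  -0.30    -0.45     0.60]
Cofactors of I−A, C_ij = (−1)^(i+j)·(minor ij) (rows/columns in the sector order above):
  C_11 = (0.90)(0.60) − (0.00)(-0.45) = 0.5400
  C_12 = −[(-0.40)(0.60) − (0.00)(-0.30)] = 0.2400
  C_13 = (-0.40)(-0.45) − (0.90)(-0.30) = 0.4500
  C_21 = −[(-0.20)(0.60) − (-0.35)(-0.45)] = 0.2775
  C_22 = (0.85)(0.60) − (-0.35)(-0.30) = 0.4050
  C_23 = −[(0.85)(-0.45) − (-0.20)(-0.30)] = 0.4425
  C_31 = (-0.20)(0.00) − (-0.35)(0.90) = 0.3150
  C_32 = −[(0.85)(0.00) − (-0.35)(-0.40)] = 0.1400
  C_33 = (0.85)(0.90) − (-0.20)(-0.40) = 0.6850
det(I−A) = Σ_j (I−A)_1j·C_1j = (0.85)(0.5400) + (-0.20)(0.2400) + (-0.35)(0.4500) = 0.2535
adj(I−A) = Cᵀ =
  [ 0.5400   0.2775   0.3150]
  [ 0.2400   0.4050   0.1400]
  [ 0.4500   0.4425   0.6850]
(I − A)⁻¹ = adj(I−A) / det(I−A) ≈
  [   2.1302     1.0947     1.2426]
  [   0.9467     1.5976     0.5523]
  [   1.7751     1.7456     2.7022]
Δx = (I − A)⁻¹ Δd with Δd having -15 in the Finance component and 0 elsewhere.
So Δx_S = L_SF · (-15), where L_SF = adj(I−A)_SF / det(I−A) = 0.1400 / 0.2535.
Δx_S = 0.1400 × (-15) / 0.2535 = -2.10 / 0.2535 ≈ -8.284.

Δx_S = -8.284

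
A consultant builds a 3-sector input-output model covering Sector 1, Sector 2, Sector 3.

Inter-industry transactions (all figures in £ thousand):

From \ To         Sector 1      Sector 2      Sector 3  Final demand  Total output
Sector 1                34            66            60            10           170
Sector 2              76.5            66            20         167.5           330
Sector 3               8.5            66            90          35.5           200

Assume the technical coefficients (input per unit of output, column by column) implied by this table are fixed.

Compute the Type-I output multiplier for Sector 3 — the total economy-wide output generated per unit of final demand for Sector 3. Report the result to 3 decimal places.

m_3 = 4.158

Technical coefficients a_ij = z_ij / X_j:
  a_11 = 34/170 = 0.20, a_21 = 76.5/170 = 0.45, a_31 = 8.5/170 = 0.05
  a_12 = 66/330 = 0.20, a_22 = 66/330 = 0.20, a_32 = 66/330 = 0.20
  a_13 = 60/200 = 0.30, a_23 = 20/200 = 0.10, a_33 = 90/200 = 0.45
I − A =
  [   0.80    -0.20    -0.30]
  [  -0.45     0.80    -0.10]
  [  -0.05    -0.20     0.55]
Cofactors of I−A, C_ij = (−1)^(i+j)·(minor ij) (rows/columns in the sector order above):
  C_11 = (0.80)(0.55) − (-0.10)(-0.20) = 0.4200
  C_12 = −[(-0.45)(0.55) − (-0.10)(-0.05)] = 0.2525
  C_13 = (-0.45)(-0.20) − (0.80)(-0.05) = 0.1300
  C_21 = −[(-0.20)(0.55) − (-0.30)(-0.20)] = 0.1700
  C_22 = (0.80)(0.55) − (-0.30)(-0.05) = 0.4250
  C_23 = −[(0.80)(-0.20) − (-0.20)(-0.05)] = 0.1700
  C_31 = (-0.20)(-0.10) − (-0.30)(0.80) = 0.2600
  C_32 = −[(0.80)(-0.10) − (-0.30)(-0.45)] = 0.2150
  C_33 = (0.80)(0.80) − (-0.20)(-0.45) = 0.5500
det(I−A) = Σ_j (I−A)_1j·C_1j = (0.80)(0.4200) + (-0.20)(0.2525) + (-0.30)(0.1300) = 0.2465
adj(I−A) = Cᵀ =
  [ 0.4200   0.1700   0.2600]
  [ 0.2525   0.4250   0.2150]
  [ 0.1300   0.1700   0.5500]
(I − A)⁻¹ = adj(I−A) / det(I−A) ≈
  [   1.7039     0.6897     1.0548]
  [   1.0243     1.7241     0.8722]
  [   0.5274     0.6897     2.2312]
The output multiplier for sector j is the column-j sum of the Leontief inverse (I − A)⁻¹ = adj(I−A) / det(I−A).
Column 3 of adj(I−A): (0.2600, 0.2150, 0.5500); det(I−A) = 0.2465.
m_3 = (0.2600 + 0.2150 + 0.5500) / 0.2465 = 1.025 / 0.2465 ≈ 4.158.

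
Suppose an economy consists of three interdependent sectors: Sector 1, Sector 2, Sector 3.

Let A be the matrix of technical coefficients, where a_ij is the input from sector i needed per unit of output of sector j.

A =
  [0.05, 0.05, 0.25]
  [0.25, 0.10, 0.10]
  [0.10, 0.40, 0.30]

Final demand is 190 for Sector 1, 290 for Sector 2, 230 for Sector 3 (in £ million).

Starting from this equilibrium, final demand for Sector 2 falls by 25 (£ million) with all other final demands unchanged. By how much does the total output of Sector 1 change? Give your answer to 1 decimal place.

Δx_1 = -6.7

I − A =
  [   0.95    -0.05    -0.25]
  [  -0.25     0.90    -0.10]
  [  -0.10    -0.40     0.70]
Cofactors of I−A, C_ij = (−1)^(i+j)·(minor ij) (rows/columns in the sector order above):
  C_11 = (0.90)(0.70) − (-0.10)(-0.40) = 0.5900
  C_12 = −[(-0.25)(0.70) − (-0.10)(-0.10)] = 0.1850
  C_13 = (-0.25)(-0.40) − (0.90)(-0.10) = 0.1900
  C_21 = −[(-0.05)(0.70) − (-0.25)(-0.40)] = 0.1350
  C_22 = (0.95)(0.70) − (-0.25)(-0.10) = 0.6400
  C_23 = −[(0.95)(-0.40) − (-0.05)(-0.10)] = 0.3850
  C_31 = (-0.05)(-0.10) − (-0.25)(0.90) = 0.2300
  C_32 = −[(0.95)(-0.10) − (-0.25)(-0.25)] = 0.1575
  C_33 = (0.95)(0.90) − (-0.05)(-0.25) = 0.8425
det(I−A) = Σ_j (I−A)_1j·C_1j = (0.95)(0.5900) + (-0.05)(0.1850) + (-0.25)(0.1900) = 0.50375
adj(I−A) = Cᵀ =
  [ 0.5900   0.1350   0.2300]
  [ 0.1850   0.6400   0.1575]
  [ 0.1900   0.3850   0.8425]
(I − A)⁻¹ = adj(I−A) / det(I−A) ≈
  [   1.1712     0.2680     0.4566]
  [   0.3672     1.2705     0.3127]
  [   0.3772     0.7643     1.6725]
Δx = (I − A)⁻¹ Δd with Δd having -25 in the Sector 2 component and 0 elsewhere.
So Δx_1 = L_12 · (-25), where L_12 = adj(I−A)_12 / det(I−A) = 0.1350 / 0.50375.
Δx_1 = 0.1350 × (-25) / 0.50375 = -3.375 / 0.50375 ≈ -6.7.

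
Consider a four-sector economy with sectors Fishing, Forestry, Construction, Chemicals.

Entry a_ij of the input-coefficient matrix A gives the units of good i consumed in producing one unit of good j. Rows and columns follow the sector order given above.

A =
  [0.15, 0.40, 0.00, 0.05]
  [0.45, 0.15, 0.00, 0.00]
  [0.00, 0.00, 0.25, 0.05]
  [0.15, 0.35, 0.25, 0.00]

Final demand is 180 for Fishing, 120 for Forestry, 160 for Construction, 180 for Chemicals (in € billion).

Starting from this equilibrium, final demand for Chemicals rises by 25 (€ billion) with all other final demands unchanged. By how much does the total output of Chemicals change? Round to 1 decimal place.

I − A =
  [   0.85    -0.40     0.00    -0.05]
  [  -0.45     0.85     0.00     0.00]
  [   0.00     0.00     0.75    -0.05]
  [  -0.15    -0.35    -0.25     1.00]
Compute the cofactors C_ij = (−1)^(i+j)·(3×3 minor ij) of I−A; the adjugate is their transpose:
adj(I−A) = Cᵀ =
  [ 0.626875   0.308125   0.010625   0.031875]
  [ 0.331875   0.621250   0.005625   0.016875]
  [ 0.014250   0.017875   0.528250   0.027125]
  [ 0.213750   0.268125   0.135625   0.406875]
det(I−A) = Σ_j (I−A)_1j·C_1j = (0.85)(0.626875) + (-0.40)(0.331875) + (0.00)(0.014250) + (-0.05)(0.213750) = 0.38940625
(I − A)⁻¹ = adj(I−A) / det(I−A) ≈
  [   1.6098     0.7913     0.0273     0.0819]
  [   0.8523     1.5954     0.0144     0.0433]
  [   0.0366     0.0459     1.3566     0.0697]
  [   0.5489     0.6885     0.3483     1.0449]
Δx = (I − A)⁻¹ Δd with Δd having +25 in the Chemicals component and 0 elsewhere.
So Δx_4 = L_44 · (+25), where L_44 = adj(I−A)_44 / det(I−A) = 0.406875 / 0.38940625.
Δx_4 = 0.406875 × (+25) / 0.38940625 = 10.171875 / 0.38940625 ≈ 26.1.

Δx_4 = 26.1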